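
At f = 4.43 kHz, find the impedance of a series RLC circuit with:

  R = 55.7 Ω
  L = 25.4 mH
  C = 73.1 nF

Step 1 — Angular frequency: ω = 2π·f = 2π·4430 = 2.783e+04 rad/s.
Step 2 — Component impedances:
  R: Z = R = 55.7 Ω
  L: Z = jωL = j·2.783e+04·0.0254 = 0 + j707 Ω
  C: Z = 1/(jωC) = -j/(ω·C) = 0 - j491.5 Ω
Step 3 — Series combination: Z_total = R + L + C = 55.7 + j215.5 Ω = 222.6∠75.5° Ω.

Z = 55.7 + j215.5 Ω = 222.6∠75.5° Ω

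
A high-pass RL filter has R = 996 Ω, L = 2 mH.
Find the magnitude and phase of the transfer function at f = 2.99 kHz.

Step 1 — Angular frequency: ω = 2π·2990 = 1.879e+04 rad/s.
Step 2 — Transfer function: H(jω) = jωL/(R + jωL).
Step 3 — Numerator jωL = j·37.57; denominator R + jωL = 996 + j37.57.
Step 4 — H = 0.001421 + j0.03767.
Step 5 — Magnitude: |H| = 0.0377 (-28.5 dB); phase: φ = 87.8°.

|H| = 0.0377 (-28.5 dB), φ = 87.8°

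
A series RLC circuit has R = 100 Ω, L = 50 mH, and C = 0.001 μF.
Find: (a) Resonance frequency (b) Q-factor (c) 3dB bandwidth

Step 1 — Resonance: ω₀ = 1/√(LC) = 1/√(0.05·1e-09) = 1.414e+05 rad/s.
Step 2 — f₀ = ω₀/(2π) = 2.251e+04 Hz.
Step 3 — Series Q: Q = ω₀L/R = 1.414e+05·0.05/100 = 70.71.
Step 4 — Bandwidth: Δω = ω₀/Q = 2000 rad/s; BW = Δω/(2π) = 318.3 Hz.

(a) f₀ = 2.251e+04 Hz  (b) Q = 70.71  (c) BW = 318.3 Hz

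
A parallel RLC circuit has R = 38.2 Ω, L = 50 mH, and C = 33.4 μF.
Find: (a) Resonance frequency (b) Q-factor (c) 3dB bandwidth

Step 1 — Resonance: ω₀ = 1/√(LC) = 1/√(0.05·3.34e-05) = 773.8 rad/s.
Step 2 — f₀ = ω₀/(2π) = 123.2 Hz.
Step 3 — Parallel Q: Q = R/(ω₀L) = 38.2/(773.8·0.05) = 0.9873.
Step 4 — Bandwidth: Δω = ω₀/Q = 783.8 rad/s; BW = Δω/(2π) = 124.7 Hz.

(a) f₀ = 123.2 Hz  (b) Q = 0.9873  (c) BW = 124.7 Hz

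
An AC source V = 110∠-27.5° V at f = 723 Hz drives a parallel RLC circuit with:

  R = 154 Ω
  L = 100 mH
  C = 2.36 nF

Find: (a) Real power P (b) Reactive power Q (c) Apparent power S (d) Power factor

Step 1 — Angular frequency: ω = 2π·f = 2π·723 = 4543 rad/s.
Step 2 — Component impedances:
  R: Z = R = 154 Ω
  L: Z = jωL = j·4543·0.1 = 0 + j454.3 Ω
  C: Z = 1/(jωC) = -j/(ω·C) = 0 - j9.328e+04 Ω
Step 3 — Parallel combination: 1/Z_total = 1/R + 1/L + 1/C; Z_total = 138.3 + j46.64 Ω = 145.9∠18.6° Ω.
Step 4 — Source phasor: V = 110∠-27.5° V = 97.57 - j50.79 V.
Step 5 — Current: I = V / Z = 0.5223 - j0.5436 A = 0.7538∠-46.1° A.
Step 6 — Complex power: S = V·I* = 78.57 + j26.51 VA.
Step 7 — Real power: P = Re(S) = 78.57 W.
Step 8 — Reactive power: Q = Im(S) = 26.51 VAR.
Step 9 — Apparent power: |S| = 82.92 VA.
Step 10 — Power factor: PF = P/|S| = 0.9475 (lagging).

(a) P = 78.57 W  (b) Q = 26.51 VAR  (c) S = 82.92 VA  (d) PF = 0.9475 (lagging)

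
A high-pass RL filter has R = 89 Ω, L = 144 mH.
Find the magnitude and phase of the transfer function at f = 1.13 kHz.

Step 1 — Angular frequency: ω = 2π·1130 = 7100 rad/s.
Step 2 — Transfer function: H(jω) = jωL/(R + jωL).
Step 3 — Numerator jωL = j·1022; denominator R + jωL = 89 + j1022.
Step 4 — H = 0.9925 + j0.0864.
Step 5 — Magnitude: |H| = 0.9962 (-0.0 dB); phase: φ = 5.0°.

|H| = 0.9962 (-0.0 dB), φ = 5.0°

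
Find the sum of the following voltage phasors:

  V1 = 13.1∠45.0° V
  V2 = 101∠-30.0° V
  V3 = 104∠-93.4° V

Step 1 — Convert each phasor to rectangular form:
  V1 = 13.1·(cos(45.0°) + j·sin(45.0°)) = 9.263 + j9.263 V
  V2 = 101·(cos(-30.0°) + j·sin(-30.0°)) = 87.47 - j50.5 V
  V3 = 104·(cos(-93.4°) + j·sin(-93.4°)) = -6.168 - j103.8 V
Step 2 — Sum components: V_total = 90.56 - j145.1 V.
Step 3 — Convert to polar: |V_total| = 171 V, ∠V_total = -58.0°.

V_total = 171∠-58.0° V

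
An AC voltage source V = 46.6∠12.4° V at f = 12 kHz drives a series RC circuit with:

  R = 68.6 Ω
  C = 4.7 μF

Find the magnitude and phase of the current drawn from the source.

Step 1 — Angular frequency: ω = 2π·f = 2π·1.2e+04 = 7.54e+04 rad/s.
Step 2 — Component impedances:
  R: Z = R = 68.6 Ω
  C: Z = 1/(jωC) = -j/(ω·C) = 0 - j2.822 Ω
Step 3 — Series combination: Z_total = R + C = 68.6 - j2.822 Ω = 68.66∠-2.4° Ω.
Step 4 — Source phasor: V = 46.6∠12.4° V = 45.51 + j10.01 V.
Step 5 — Ohm's law: I = V / Z_total = (45.51 + j10.01) / (68.6 - j2.822) = 0.6563 + j0.1729 A.
Step 6 — Convert to polar: |I| = 0.6787 A, ∠I = 14.8°.

I = 0.6787∠14.8° A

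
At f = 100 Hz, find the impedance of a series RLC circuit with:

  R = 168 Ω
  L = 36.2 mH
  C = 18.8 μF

Step 1 — Angular frequency: ω = 2π·f = 2π·100 = 628.3 rad/s.
Step 2 — Component impedances:
  R: Z = R = 168 Ω
  L: Z = jωL = j·628.3·0.0362 = 0 + j22.75 Ω
  C: Z = 1/(jωC) = -j/(ω·C) = 0 - j84.66 Ω
Step 3 — Series combination: Z_total = R + L + C = 168 - j61.91 Ω = 179∠-20.2° Ω.

Z = 168 - j61.91 Ω = 179∠-20.2° Ω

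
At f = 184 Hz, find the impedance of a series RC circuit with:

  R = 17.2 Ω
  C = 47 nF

Step 1 — Angular frequency: ω = 2π·f = 2π·184 = 1156 rad/s.
Step 2 — Component impedances:
  R: Z = R = 17.2 Ω
  C: Z = 1/(jωC) = -j/(ω·C) = 0 - j1.84e+04 Ω
Step 3 — Series combination: Z_total = R + C = 17.2 - j1.84e+04 Ω = 1.84e+04∠-89.9° Ω.

Z = 17.2 - j1.84e+04 Ω = 1.84e+04∠-89.9° Ω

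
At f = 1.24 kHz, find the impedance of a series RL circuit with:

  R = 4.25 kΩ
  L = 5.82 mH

Step 1 — Angular frequency: ω = 2π·f = 2π·1240 = 7791 rad/s.
Step 2 — Component impedances:
  R: Z = R = 4250 Ω
  L: Z = jωL = j·7791·0.00582 = 0 + j45.34 Ω
Step 3 — Series combination: Z_total = R + L = 4250 + j45.34 Ω = 4250∠0.6° Ω.

Z = 4250 + j45.34 Ω = 4250∠0.6° Ω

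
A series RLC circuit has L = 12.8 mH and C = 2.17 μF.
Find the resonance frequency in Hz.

Step 1 — Resonance condition Im(Z)=0 gives ω₀ = 1/√(LC).
Step 2 — ω₀ = 1/√(0.0128·2.17e-06) = 6000 rad/s.
Step 3 — f₀ = ω₀/(2π) = 955 Hz.

f₀ = 955 Hz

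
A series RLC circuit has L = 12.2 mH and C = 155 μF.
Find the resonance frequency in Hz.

Step 1 — Resonance condition Im(Z)=0 gives ω₀ = 1/√(LC).
Step 2 — ω₀ = 1/√(0.0122·0.000155) = 727.2 rad/s.
Step 3 — f₀ = ω₀/(2π) = 115.7 Hz.

f₀ = 115.7 Hz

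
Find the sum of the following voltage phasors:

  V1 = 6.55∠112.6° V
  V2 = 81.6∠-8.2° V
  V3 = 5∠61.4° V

Step 1 — Convert each phasor to rectangular form:
  V1 = 6.55·(cos(112.6°) + j·sin(112.6°)) = -2.517 + j6.047 V
  V2 = 81.6·(cos(-8.2°) + j·sin(-8.2°)) = 80.77 - j11.64 V
  V3 = 5·(cos(61.4°) + j·sin(61.4°)) = 2.393 + j4.39 V
Step 2 — Sum components: V_total = 80.64 - j1.202 V.
Step 3 — Convert to polar: |V_total| = 80.65 V, ∠V_total = -0.9°.

V_total = 80.65∠-0.9° V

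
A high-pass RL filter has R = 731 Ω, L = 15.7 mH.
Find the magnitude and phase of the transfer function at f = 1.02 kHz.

Step 1 — Angular frequency: ω = 2π·1020 = 6409 rad/s.
Step 2 — Transfer function: H(jω) = jωL/(R + jωL).
Step 3 — Numerator jωL = j·100.6; denominator R + jωL = 731 + j100.6.
Step 4 — H = 0.01859 + j0.1351.
Step 5 — Magnitude: |H| = 0.1364 (-17.3 dB); phase: φ = 82.2°.

|H| = 0.1364 (-17.3 dB), φ = 82.2°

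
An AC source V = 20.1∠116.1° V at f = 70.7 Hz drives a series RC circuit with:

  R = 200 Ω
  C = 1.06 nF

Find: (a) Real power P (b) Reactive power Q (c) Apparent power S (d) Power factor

Step 1 — Angular frequency: ω = 2π·f = 2π·70.7 = 444.2 rad/s.
Step 2 — Component impedances:
  R: Z = R = 200 Ω
  C: Z = 1/(jωC) = -j/(ω·C) = 0 - j2.124e+06 Ω
Step 3 — Series combination: Z_total = R + C = 200 - j2.124e+06 Ω = 2.124e+06∠-90.0° Ω.
Step 4 — Source phasor: V = 20.1∠116.1° V = -8.843 + j18.05 V.
Step 5 — Current: I = V / Z = -8.5e-06 - j4.163e-06 A = 9.465e-06∠-153.9° A.
Step 6 — Complex power: S = V·I* = 1.792e-08 - j0.0001902 VA.
Step 7 — Real power: P = Re(S) = 1.792e-08 W.
Step 8 — Reactive power: Q = Im(S) = -0.0001902 VAR.
Step 9 — Apparent power: |S| = 0.0001902 VA.
Step 10 — Power factor: PF = P/|S| = 9.417e-05 (leading).

(a) P = 1.792e-08 W  (b) Q = -0.0001902 VAR  (c) S = 0.0001902 VA  (d) PF = 9.417e-05 (leading)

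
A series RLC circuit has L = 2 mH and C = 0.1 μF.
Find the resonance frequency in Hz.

Step 1 — Resonance condition Im(Z)=0 gives ω₀ = 1/√(LC).
Step 2 — ω₀ = 1/√(0.002·1e-07) = 7.071e+04 rad/s.
Step 3 — f₀ = ω₀/(2π) = 1.125e+04 Hz.

f₀ = 1.125e+04 Hz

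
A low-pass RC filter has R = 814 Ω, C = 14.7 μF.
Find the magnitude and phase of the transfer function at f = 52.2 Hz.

Step 1 — Angular frequency: ω = 2π·52.2 = 328 rad/s.
Step 2 — Transfer function: H(jω) = 1/(1 + jωRC).
Step 3 — Denominator: 1 + jωRC = 1 + j·328·814·1.47e-05 = 1 + j3.925.
Step 4 — H = 0.06097 - j0.2393.
Step 5 — Magnitude: |H| = 0.2469 (-12.1 dB); phase: φ = -75.7°.

|H| = 0.2469 (-12.1 dB), φ = -75.7°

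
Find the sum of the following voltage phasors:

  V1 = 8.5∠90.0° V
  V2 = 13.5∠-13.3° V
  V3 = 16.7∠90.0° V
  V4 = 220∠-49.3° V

Step 1 — Convert each phasor to rectangular form:
  V1 = 8.5·(cos(90.0°) + j·sin(90.0°)) = 0 + j8.5 V
  V2 = 13.5·(cos(-13.3°) + j·sin(-13.3°)) = 13.14 - j3.106 V
  V3 = 16.7·(cos(90.0°) + j·sin(90.0°)) = 0 + j16.7 V
  V4 = 220·(cos(-49.3°) + j·sin(-49.3°)) = 143.5 - j166.8 V
Step 2 — Sum components: V_total = 156.6 - j144.7 V.
Step 3 — Convert to polar: |V_total| = 213.2 V, ∠V_total = -42.7°.

V_total = 213.2∠-42.7° V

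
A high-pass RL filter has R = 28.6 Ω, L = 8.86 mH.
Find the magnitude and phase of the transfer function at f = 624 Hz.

Step 1 — Angular frequency: ω = 2π·624 = 3921 rad/s.
Step 2 — Transfer function: H(jω) = jωL/(R + jωL).
Step 3 — Numerator jωL = j·34.74; denominator R + jωL = 28.6 + j34.74.
Step 4 — H = 0.596 + j0.4907.
Step 5 — Magnitude: |H| = 0.772 (-2.2 dB); phase: φ = 39.5°.

|H| = 0.772 (-2.2 dB), φ = 39.5°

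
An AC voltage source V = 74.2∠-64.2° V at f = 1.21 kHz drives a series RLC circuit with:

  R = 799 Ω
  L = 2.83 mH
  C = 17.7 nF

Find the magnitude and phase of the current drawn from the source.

Step 1 — Angular frequency: ω = 2π·f = 2π·1210 = 7603 rad/s.
Step 2 — Component impedances:
  R: Z = R = 799 Ω
  L: Z = jωL = j·7603·0.00283 = 0 + j21.52 Ω
  C: Z = 1/(jωC) = -j/(ω·C) = 0 - j7431 Ω
Step 3 — Series combination: Z_total = R + L + C = 799 - j7410 Ω = 7453∠-83.8° Ω.
Step 4 — Source phasor: V = 74.2∠-64.2° V = 32.29 - j66.8 V.
Step 5 — Ohm's law: I = V / Z_total = (32.29 - j66.8) / (799 - j7410) = 0.009377 + j0.003347 A.
Step 6 — Convert to polar: |I| = 0.009956 A, ∠I = 19.6°.

I = 0.009956∠19.6° A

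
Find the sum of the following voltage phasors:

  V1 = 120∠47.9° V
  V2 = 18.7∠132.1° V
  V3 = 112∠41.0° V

Step 1 — Convert each phasor to rectangular form:
  V1 = 120·(cos(47.9°) + j·sin(47.9°)) = 80.45 + j89.04 V
  V2 = 18.7·(cos(132.1°) + j·sin(132.1°)) = -12.54 + j13.87 V
  V3 = 112·(cos(41.0°) + j·sin(41.0°)) = 84.53 + j73.48 V
Step 2 — Sum components: V_total = 152.4 + j176.4 V.
Step 3 — Convert to polar: |V_total| = 233.1 V, ∠V_total = 49.2°.

V_total = 233.1∠49.2° V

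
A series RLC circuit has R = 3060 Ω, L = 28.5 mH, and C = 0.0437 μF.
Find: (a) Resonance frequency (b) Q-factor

Step 1 — Resonance condition Im(Z)=0 gives ω₀ = 1/√(LC).
Step 2 — ω₀ = 1/√(0.0285·4.37e-08) = 2.834e+04 rad/s.
Step 3 — f₀ = ω₀/(2π) = 4510 Hz.
Step 4 — Series Q: Q = ω₀L/R = 2.834e+04·0.0285/3060 = 0.2639.

(a) f₀ = 4510 Hz  (b) Q = 0.2639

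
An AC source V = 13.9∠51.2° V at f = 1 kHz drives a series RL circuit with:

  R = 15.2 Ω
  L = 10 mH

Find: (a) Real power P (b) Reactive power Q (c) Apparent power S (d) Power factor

Step 1 — Angular frequency: ω = 2π·f = 2π·1000 = 6283 rad/s.
Step 2 — Component impedances:
  R: Z = R = 15.2 Ω
  L: Z = jωL = j·6283·0.01 = 0 + j62.83 Ω
Step 3 — Series combination: Z_total = R + L = 15.2 + j62.83 Ω = 64.64∠76.4° Ω.
Step 4 — Source phasor: V = 13.9∠51.2° V = 8.71 + j10.83 V.
Step 5 — Current: I = V / Z = 0.1946 - j0.09155 A = 0.215∠-25.2° A.
Step 6 — Complex power: S = V·I* = 0.7028 + j2.905 VA.
Step 7 — Real power: P = Re(S) = 0.7028 W.
Step 8 — Reactive power: Q = Im(S) = 2.905 VAR.
Step 9 — Apparent power: |S| = 2.989 VA.
Step 10 — Power factor: PF = P/|S| = 0.2351 (lagging).

(a) P = 0.7028 W  (b) Q = 2.905 VAR  (c) S = 2.989 VA  (d) PF = 0.2351 (lagging)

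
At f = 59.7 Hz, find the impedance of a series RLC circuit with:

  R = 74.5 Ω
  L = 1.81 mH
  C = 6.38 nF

Step 1 — Angular frequency: ω = 2π·f = 2π·59.7 = 375.1 rad/s.
Step 2 — Component impedances:
  R: Z = R = 74.5 Ω
  L: Z = jωL = j·375.1·0.00181 = 0 + j0.6789 Ω
  C: Z = 1/(jωC) = -j/(ω·C) = 0 - j4.179e+05 Ω
Step 3 — Series combination: Z_total = R + L + C = 74.5 - j4.179e+05 Ω = 4.179e+05∠-90.0° Ω.

Z = 74.5 - j4.179e+05 Ω = 4.179e+05∠-90.0° Ω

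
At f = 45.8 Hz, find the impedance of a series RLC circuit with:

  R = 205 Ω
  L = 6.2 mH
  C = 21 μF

Step 1 — Angular frequency: ω = 2π·f = 2π·45.8 = 287.8 rad/s.
Step 2 — Component impedances:
  R: Z = R = 205 Ω
  L: Z = jωL = j·287.8·0.0062 = 0 + j1.784 Ω
  C: Z = 1/(jωC) = -j/(ω·C) = 0 - j165.5 Ω
Step 3 — Series combination: Z_total = R + L + C = 205 - j163.7 Ω = 262.3∠-38.6° Ω.

Z = 205 - j163.7 Ω = 262.3∠-38.6° Ω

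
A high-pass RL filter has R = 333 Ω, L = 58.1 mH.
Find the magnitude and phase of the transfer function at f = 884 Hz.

Step 1 — Angular frequency: ω = 2π·884 = 5554 rad/s.
Step 2 — Transfer function: H(jω) = jωL/(R + jωL).
Step 3 — Numerator jωL = j·322.7; denominator R + jωL = 333 + j322.7.
Step 4 — H = 0.4843 + j0.4998.
Step 5 — Magnitude: |H| = 0.6959 (-3.1 dB); phase: φ = 45.9°.

|H| = 0.6959 (-3.1 dB), φ = 45.9°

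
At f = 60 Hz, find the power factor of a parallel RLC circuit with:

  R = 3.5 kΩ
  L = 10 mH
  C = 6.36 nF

Step 1 — Angular frequency: ω = 2π·f = 2π·60 = 377 rad/s.
Step 2 — Component impedances:
  R: Z = R = 3500 Ω
  L: Z = jωL = j·377·0.01 = 0 + j3.77 Ω
  C: Z = 1/(jωC) = -j/(ω·C) = 0 - j4.171e+05 Ω
Step 3 — Parallel combination: 1/Z_total = 1/R + 1/L + 1/C; Z_total = 0.004061 + j3.77 Ω = 3.77∠89.9° Ω.
Step 4 — Power factor: PF = cos(φ) = Re(Z)/|Z| = 0.004061/3.77 = 0.001077.
Step 5 — Type: Im(Z) = 3.77 ⇒ lagging (phase φ = 89.9°).

PF = 0.001077 (lagging, φ = 89.9°)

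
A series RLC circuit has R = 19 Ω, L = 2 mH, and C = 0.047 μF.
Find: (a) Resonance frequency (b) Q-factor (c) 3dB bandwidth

Step 1 — Resonance: ω₀ = 1/√(LC) = 1/√(0.002·4.7e-08) = 1.031e+05 rad/s.
Step 2 — f₀ = ω₀/(2π) = 1.642e+04 Hz.
Step 3 — Series Q: Q = ω₀L/R = 1.031e+05·0.002/19 = 10.86.
Step 4 — Bandwidth: Δω = ω₀/Q = 9500 rad/s; BW = Δω/(2π) = 1512 Hz.

(a) f₀ = 1.642e+04 Hz  (b) Q = 10.86  (c) BW = 1512 Hz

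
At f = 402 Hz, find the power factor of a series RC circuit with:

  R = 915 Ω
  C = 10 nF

Step 1 — Angular frequency: ω = 2π·f = 2π·402 = 2526 rad/s.
Step 2 — Component impedances:
  R: Z = R = 915 Ω
  C: Z = 1/(jωC) = -j/(ω·C) = 0 - j3.959e+04 Ω
Step 3 — Series combination: Z_total = R + C = 915 - j3.959e+04 Ω = 3.96e+04∠-88.7° Ω.
Step 4 — Power factor: PF = cos(φ) = Re(Z)/|Z| = 915/3.96e+04 = 0.02311.
Step 5 — Type: Im(Z) = -3.959e+04 ⇒ leading (phase φ = -88.7°).

PF = 0.02311 (leading, φ = -88.7°)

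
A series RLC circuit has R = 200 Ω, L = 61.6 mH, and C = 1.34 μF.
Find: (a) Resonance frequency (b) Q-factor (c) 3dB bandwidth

Step 1 — Resonance: ω₀ = 1/√(LC) = 1/√(0.0616·1.34e-06) = 3481 rad/s.
Step 2 — f₀ = ω₀/(2π) = 554 Hz.
Step 3 — Series Q: Q = ω₀L/R = 3481·0.0616/200 = 1.072.
Step 4 — Bandwidth: Δω = ω₀/Q = 3247 rad/s; BW = Δω/(2π) = 516.7 Hz.

(a) f₀ = 554 Hz  (b) Q = 1.072  (c) BW = 516.7 Hz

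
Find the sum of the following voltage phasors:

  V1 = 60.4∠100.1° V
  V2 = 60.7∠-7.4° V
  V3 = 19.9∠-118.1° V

Step 1 — Convert each phasor to rectangular form:
  V1 = 60.4·(cos(100.1°) + j·sin(100.1°)) = -10.59 + j59.46 V
  V2 = 60.7·(cos(-7.4°) + j·sin(-7.4°)) = 60.19 - j7.818 V
  V3 = 19.9·(cos(-118.1°) + j·sin(-118.1°)) = -9.373 - j17.55 V
Step 2 — Sum components: V_total = 40.23 + j34.09 V.
Step 3 — Convert to polar: |V_total| = 52.73 V, ∠V_total = 40.3°.

V_total = 52.73∠40.3° V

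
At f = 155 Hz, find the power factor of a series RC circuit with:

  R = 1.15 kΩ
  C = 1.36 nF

Step 1 — Angular frequency: ω = 2π·f = 2π·155 = 973.9 rad/s.
Step 2 — Component impedances:
  R: Z = R = 1150 Ω
  C: Z = 1/(jωC) = -j/(ω·C) = 0 - j7.55e+05 Ω
Step 3 — Series combination: Z_total = R + C = 1150 - j7.55e+05 Ω = 7.55e+05∠-89.9° Ω.
Step 4 — Power factor: PF = cos(φ) = Re(Z)/|Z| = 1150/7.55e+05 = 0.001523.
Step 5 — Type: Im(Z) = -7.55e+05 ⇒ leading (phase φ = -89.9°).

PF = 0.001523 (leading, φ = -89.9°)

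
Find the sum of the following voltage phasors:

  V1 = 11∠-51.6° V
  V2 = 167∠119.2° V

Step 1 — Convert each phasor to rectangular form:
  V1 = 11·(cos(-51.6°) + j·sin(-51.6°)) = 6.833 - j8.621 V
  V2 = 167·(cos(119.2°) + j·sin(119.2°)) = -81.47 + j145.8 V
Step 2 — Sum components: V_total = -74.64 + j137.2 V.
Step 3 — Convert to polar: |V_total| = 156.2 V, ∠V_total = 118.6°.

V_total = 156.2∠118.6° V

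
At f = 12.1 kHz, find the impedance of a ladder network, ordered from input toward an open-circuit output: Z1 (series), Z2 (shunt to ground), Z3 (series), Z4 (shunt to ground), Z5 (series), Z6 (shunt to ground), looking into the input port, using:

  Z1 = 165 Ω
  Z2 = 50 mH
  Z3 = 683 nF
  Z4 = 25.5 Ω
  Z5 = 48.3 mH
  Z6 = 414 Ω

Step 1 — Angular frequency: ω = 2π·f = 2π·1.21e+04 = 7.603e+04 rad/s.
Step 2 — Component impedances:
  Z1: Z = R = 165 Ω
  Z2: Z = jωL = j·7.603e+04·0.05 = 0 + j3801 Ω
  Z3: Z = 1/(jωC) = -j/(ω·C) = 0 - j19.26 Ω
  Z4: Z = R = 25.5 Ω
  Z5: Z = jωL = j·7.603e+04·0.0483 = 0 + j3672 Ω
  Z6: Z = R = 414 Ω
Step 3 — Ladder network (open output): work backward from the far end, alternating series and parallel combinations. Z_in = 190.7 - j19.01 Ω = 191.7∠-5.7° Ω.

Z = 190.7 - j19.01 Ω = 191.7∠-5.7° Ω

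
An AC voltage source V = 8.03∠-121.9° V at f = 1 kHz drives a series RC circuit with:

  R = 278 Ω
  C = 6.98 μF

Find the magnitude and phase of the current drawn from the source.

Step 1 — Angular frequency: ω = 2π·f = 2π·1000 = 6283 rad/s.
Step 2 — Component impedances:
  R: Z = R = 278 Ω
  C: Z = 1/(jωC) = -j/(ω·C) = 0 - j22.8 Ω
Step 3 — Series combination: Z_total = R + C = 278 - j22.8 Ω = 278.9∠-4.7° Ω.
Step 4 — Source phasor: V = 8.03∠-121.9° V = -4.243 - j6.817 V.
Step 5 — Ohm's law: I = V / Z_total = (-4.243 - j6.817) / (278 - j22.8) = -0.01316 - j0.0256 A.
Step 6 — Convert to polar: |I| = 0.02879 A, ∠I = -117.2°.

I = 0.02879∠-117.2° A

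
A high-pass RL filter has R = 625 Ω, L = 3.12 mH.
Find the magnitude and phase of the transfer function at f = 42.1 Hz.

Step 1 — Angular frequency: ω = 2π·42.1 = 264.5 rad/s.
Step 2 — Transfer function: H(jω) = jωL/(R + jωL).
Step 3 — Numerator jωL = j·0.8253; denominator R + jωL = 625 + j0.8253.
Step 4 — H = 1.744e-06 + j0.00132.
Step 5 — Magnitude: |H| = 0.00132 (-57.6 dB); phase: φ = 89.9°.

|H| = 0.00132 (-57.6 dB), φ = 89.9°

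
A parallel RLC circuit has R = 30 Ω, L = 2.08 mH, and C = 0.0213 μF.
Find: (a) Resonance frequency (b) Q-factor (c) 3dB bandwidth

Step 1 — Resonance: ω₀ = 1/√(LC) = 1/√(0.00208·2.13e-08) = 1.502e+05 rad/s.
Step 2 — f₀ = ω₀/(2π) = 2.391e+04 Hz.
Step 3 — Parallel Q: Q = R/(ω₀L) = 30/(1.502e+05·0.00208) = 0.096.
Step 4 — Bandwidth: Δω = ω₀/Q = 1.565e+06 rad/s; BW = Δω/(2π) = 2.491e+05 Hz.

(a) f₀ = 2.391e+04 Hz  (b) Q = 0.096  (c) BW = 2.491e+05 Hz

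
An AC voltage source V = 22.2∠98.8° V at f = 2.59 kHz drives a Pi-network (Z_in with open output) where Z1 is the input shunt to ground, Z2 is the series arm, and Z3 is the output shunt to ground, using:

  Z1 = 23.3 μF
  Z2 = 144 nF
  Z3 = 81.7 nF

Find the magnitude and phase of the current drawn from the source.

Step 1 — Angular frequency: ω = 2π·f = 2π·2590 = 1.627e+04 rad/s.
Step 2 — Component impedances:
  Z1: Z = 1/(jωC) = -j/(ω·C) = 0 - j2.637 Ω
  Z2: Z = 1/(jωC) = -j/(ω·C) = 0 - j426.7 Ω
  Z3: Z = 1/(jωC) = -j/(ω·C) = 0 - j752.1 Ω
Step 3 — With open output, the series arm Z2 and the output shunt Z3 appear in series to ground: Z2 + Z3 = 0 - j1179 Ω.
Step 4 — Parallel with input shunt Z1: Z_in = Z1 || (Z2 + Z3) = 0 - j2.631 Ω = 2.631∠-90.0° Ω.
Step 5 — Source phasor: V = 22.2∠98.8° V = -3.396 + j21.94 V.
Step 6 — Ohm's law: I = V / Z_total = (-3.396 + j21.94) / (0 - j2.631) = -8.337 - j1.291 A.
Step 7 — Convert to polar: |I| = 8.436 A, ∠I = -171.2°.

I = 8.436∠-171.2° A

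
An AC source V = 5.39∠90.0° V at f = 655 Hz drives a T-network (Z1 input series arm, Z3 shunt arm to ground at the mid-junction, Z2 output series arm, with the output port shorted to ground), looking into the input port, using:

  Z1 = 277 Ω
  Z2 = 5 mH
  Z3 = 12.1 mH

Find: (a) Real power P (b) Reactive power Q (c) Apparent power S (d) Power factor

Step 1 — Angular frequency: ω = 2π·f = 2π·655 = 4115 rad/s.
Step 2 — Component impedances:
  Z1: Z = R = 277 Ω
  Z2: Z = jωL = j·4115·0.005 = 0 + j20.58 Ω
  Z3: Z = jωL = j·4115·0.0121 = 0 + j49.8 Ω
Step 3 — With the output port shorted to ground, the output series arm Z2 runs from the junction to ground; the shunt arm Z3 also runs from the junction to ground. They appear in parallel: Z3 || Z2 = 0 + j14.56 Ω.
Step 4 — Series with input arm Z1: Z_in = Z1 + (Z3 || Z2) = 277 + j14.56 Ω = 277.4∠3.0° Ω.
Step 5 — Source phasor: V = 5.39∠90.0° V = 0 + j5.39 V.
Step 6 — Current: I = V / Z = 0.00102 + j0.0194 A = 0.01943∠87.0° A.
Step 7 — Complex power: S = V·I* = 0.1046 + j0.005498 VA.
Step 8 — Real power: P = Re(S) = 0.1046 W.
Step 9 — Reactive power: Q = Im(S) = 0.005498 VAR.
Step 10 — Apparent power: |S| = 0.1047 VA.
Step 11 — Power factor: PF = P/|S| = 0.9986 (lagging).

(a) P = 0.1046 W  (b) Q = 0.005498 VAR  (c) S = 0.1047 VA  (d) PF = 0.9986 (lagging)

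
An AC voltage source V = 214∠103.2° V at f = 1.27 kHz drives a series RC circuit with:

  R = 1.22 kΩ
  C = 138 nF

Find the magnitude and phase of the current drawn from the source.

Step 1 — Angular frequency: ω = 2π·f = 2π·1270 = 7980 rad/s.
Step 2 — Component impedances:
  R: Z = R = 1220 Ω
  C: Z = 1/(jωC) = -j/(ω·C) = 0 - j908.1 Ω
Step 3 — Series combination: Z_total = R + C = 1220 - j908.1 Ω = 1521∠-36.7° Ω.
Step 4 — Source phasor: V = 214∠103.2° V = -48.87 + j208.3 V.
Step 5 — Ohm's law: I = V / Z_total = (-48.87 + j208.3) / (1220 - j908.1) = -0.1076 + j0.0907 A.
Step 6 — Convert to polar: |I| = 0.1407 A, ∠I = 139.9°.

I = 0.1407∠139.9° A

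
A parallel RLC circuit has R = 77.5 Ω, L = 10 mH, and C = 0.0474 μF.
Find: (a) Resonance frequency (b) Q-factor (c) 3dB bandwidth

Step 1 — Resonance: ω₀ = 1/√(LC) = 1/√(0.01·4.74e-08) = 4.593e+04 rad/s.
Step 2 — f₀ = ω₀/(2π) = 7310 Hz.
Step 3 — Parallel Q: Q = R/(ω₀L) = 77.5/(4.593e+04·0.01) = 0.1687.
Step 4 — Bandwidth: Δω = ω₀/Q = 2.722e+05 rad/s; BW = Δω/(2π) = 4.333e+04 Hz.

(a) f₀ = 7310 Hz  (b) Q = 0.1687  (c) BW = 4.333e+04 Hz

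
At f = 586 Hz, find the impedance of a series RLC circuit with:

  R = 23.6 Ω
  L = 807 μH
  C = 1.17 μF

Step 1 — Angular frequency: ω = 2π·f = 2π·586 = 3682 rad/s.
Step 2 — Component impedances:
  R: Z = R = 23.6 Ω
  L: Z = jωL = j·3682·0.000807 = 0 + j2.971 Ω
  C: Z = 1/(jωC) = -j/(ω·C) = 0 - j232.1 Ω
Step 3 — Series combination: Z_total = R + L + C = 23.6 - j229.2 Ω = 230.4∠-84.1° Ω.

Z = 23.6 - j229.2 Ω = 230.4∠-84.1° Ω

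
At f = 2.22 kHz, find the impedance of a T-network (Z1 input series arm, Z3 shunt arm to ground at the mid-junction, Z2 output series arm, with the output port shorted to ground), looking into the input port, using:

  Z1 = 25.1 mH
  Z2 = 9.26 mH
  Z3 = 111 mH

Step 1 — Angular frequency: ω = 2π·f = 2π·2220 = 1.395e+04 rad/s.
Step 2 — Component impedances:
  Z1: Z = jωL = j·1.395e+04·0.0251 = 0 + j350.1 Ω
  Z2: Z = jωL = j·1.395e+04·0.00926 = 0 + j129.2 Ω
  Z3: Z = jωL = j·1.395e+04·0.111 = 0 + j1548 Ω
Step 3 — With the output port shorted to ground, the output series arm Z2 runs from the junction to ground; the shunt arm Z3 also runs from the junction to ground. They appear in parallel: Z3 || Z2 = 0 + j119.2 Ω.
Step 4 — Series with input arm Z1: Z_in = Z1 + (Z3 || Z2) = 0 + j469.3 Ω = 469.3∠90.0° Ω.

Z = 0 + j469.3 Ω = 469.3∠90.0° Ω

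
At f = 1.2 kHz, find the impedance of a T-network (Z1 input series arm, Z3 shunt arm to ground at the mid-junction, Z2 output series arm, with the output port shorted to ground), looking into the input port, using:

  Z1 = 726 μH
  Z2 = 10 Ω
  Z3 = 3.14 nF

Step 1 — Angular frequency: ω = 2π·f = 2π·1200 = 7540 rad/s.
Step 2 — Component impedances:
  Z1: Z = jωL = j·7540·0.000726 = 0 + j5.474 Ω
  Z2: Z = R = 10 Ω
  Z3: Z = 1/(jωC) = -j/(ω·C) = 0 - j4.224e+04 Ω
Step 3 — With the output port shorted to ground, the output series arm Z2 runs from the junction to ground; the shunt arm Z3 also runs from the junction to ground. They appear in parallel: Z3 || Z2 = 10 - j0.002368 Ω.
Step 4 — Series with input arm Z1: Z_in = Z1 + (Z3 || Z2) = 10 + j5.472 Ω = 11.4∠28.7° Ω.

Z = 10 + j5.472 Ω = 11.4∠28.7° Ω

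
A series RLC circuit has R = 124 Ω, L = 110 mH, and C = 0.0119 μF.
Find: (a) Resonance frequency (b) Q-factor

Step 1 — Resonance condition Im(Z)=0 gives ω₀ = 1/√(LC).
Step 2 — ω₀ = 1/√(0.11·1.19e-08) = 2.764e+04 rad/s.
Step 3 — f₀ = ω₀/(2π) = 4399 Hz.
Step 4 — Series Q: Q = ω₀L/R = 2.764e+04·0.11/124 = 24.52.

(a) f₀ = 4399 Hz  (b) Q = 24.52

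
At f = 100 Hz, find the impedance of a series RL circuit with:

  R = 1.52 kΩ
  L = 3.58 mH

Step 1 — Angular frequency: ω = 2π·f = 2π·100 = 628.3 rad/s.
Step 2 — Component impedances:
  R: Z = R = 1520 Ω
  L: Z = jωL = j·628.3·0.00358 = 0 + j2.249 Ω
Step 3 — Series combination: Z_total = R + L = 1520 + j2.249 Ω = 1520∠0.1° Ω.

Z = 1520 + j2.249 Ω = 1520∠0.1° Ω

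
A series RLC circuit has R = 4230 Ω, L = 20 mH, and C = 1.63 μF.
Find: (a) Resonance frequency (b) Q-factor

Step 1 — Resonance condition Im(Z)=0 gives ω₀ = 1/√(LC).
Step 2 — ω₀ = 1/√(0.02·1.63e-06) = 5538 rad/s.
Step 3 — f₀ = ω₀/(2π) = 881.5 Hz.
Step 4 — Series Q: Q = ω₀L/R = 5538·0.02/4230 = 0.02619.

(a) f₀ = 881.5 Hz  (b) Q = 0.02619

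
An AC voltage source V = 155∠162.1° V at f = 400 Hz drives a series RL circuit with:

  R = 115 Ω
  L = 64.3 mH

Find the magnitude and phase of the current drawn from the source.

Step 1 — Angular frequency: ω = 2π·f = 2π·400 = 2513 rad/s.
Step 2 — Component impedances:
  R: Z = R = 115 Ω
  L: Z = jωL = j·2513·0.0643 = 0 + j161.6 Ω
Step 3 — Series combination: Z_total = R + L = 115 + j161.6 Ω = 198.3∠54.6° Ω.
Step 4 — Source phasor: V = 155∠162.1° V = -147.5 + j47.64 V.
Step 5 — Ohm's law: I = V / Z_total = (-147.5 + j47.64) / (115 + j161.6) = -0.2355 + j0.7451 A.
Step 6 — Convert to polar: |I| = 0.7815 A, ∠I = 107.5°.

I = 0.7815∠107.5° A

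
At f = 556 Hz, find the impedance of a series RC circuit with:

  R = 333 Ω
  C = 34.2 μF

Step 1 — Angular frequency: ω = 2π·f = 2π·556 = 3493 rad/s.
Step 2 — Component impedances:
  R: Z = R = 333 Ω
  C: Z = 1/(jωC) = -j/(ω·C) = 0 - j8.37 Ω
Step 3 — Series combination: Z_total = R + C = 333 - j8.37 Ω = 333.1∠-1.4° Ω.

Z = 333 - j8.37 Ω = 333.1∠-1.4° Ω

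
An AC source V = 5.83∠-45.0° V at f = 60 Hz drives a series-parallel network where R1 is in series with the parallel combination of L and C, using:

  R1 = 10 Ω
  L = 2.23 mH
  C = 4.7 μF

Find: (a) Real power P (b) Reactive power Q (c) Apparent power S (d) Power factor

Step 1 — Angular frequency: ω = 2π·f = 2π·60 = 377 rad/s.
Step 2 — Component impedances:
  R1: Z = R = 10 Ω
  L: Z = jωL = j·377·0.00223 = 0 + j0.8407 Ω
  C: Z = 1/(jωC) = -j/(ω·C) = 0 - j564.4 Ω
Step 3 — Parallel branch: L || C = 1/(1/L + 1/C) = 0 + j0.8419 Ω.
Step 4 — Series with R1: Z_total = R1 + (L || C) = 10 + j0.8419 Ω = 10.04∠4.8° Ω.
Step 5 — Source phasor: V = 5.83∠-45.0° V = 4.122 - j4.122 V.
Step 6 — Current: I = V / Z = 0.3749 - j0.4438 A = 0.5809∠-49.8° A.
Step 7 — Complex power: S = V·I* = 3.375 + j0.2842 VA.
Step 8 — Real power: P = Re(S) = 3.375 W.
Step 9 — Reactive power: Q = Im(S) = 0.2842 VAR.
Step 10 — Apparent power: |S| = 3.387 VA.
Step 11 — Power factor: PF = P/|S| = 0.9965 (lagging).

(a) P = 3.375 W  (b) Q = 0.2842 VAR  (c) S = 3.387 VA  (d) PF = 0.9965 (lagging)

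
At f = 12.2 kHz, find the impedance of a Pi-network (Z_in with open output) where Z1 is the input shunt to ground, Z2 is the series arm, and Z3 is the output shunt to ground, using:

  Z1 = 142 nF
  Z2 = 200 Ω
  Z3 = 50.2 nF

Step 1 — Angular frequency: ω = 2π·f = 2π·1.22e+04 = 7.665e+04 rad/s.
Step 2 — Component impedances:
  Z1: Z = 1/(jωC) = -j/(ω·C) = 0 - j91.87 Ω
  Z2: Z = R = 200 Ω
  Z3: Z = 1/(jωC) = -j/(ω·C) = 0 - j259.9 Ω
Step 3 — With open output, the series arm Z2 and the output shunt Z3 appear in series to ground: Z2 + Z3 = 200 - j259.9 Ω.
Step 4 — Parallel with input shunt Z1: Z_in = Z1 || (Z2 + Z3) = 10.31 - j73.74 Ω = 74.45∠-82.0° Ω.

Z = 10.31 - j73.74 Ω = 74.45∠-82.0° Ω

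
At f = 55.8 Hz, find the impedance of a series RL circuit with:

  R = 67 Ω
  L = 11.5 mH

Step 1 — Angular frequency: ω = 2π·f = 2π·55.8 = 350.6 rad/s.
Step 2 — Component impedances:
  R: Z = R = 67 Ω
  L: Z = jωL = j·350.6·0.0115 = 0 + j4.032 Ω
Step 3 — Series combination: Z_total = R + L = 67 + j4.032 Ω = 67.12∠3.4° Ω.

Z = 67 + j4.032 Ω = 67.12∠3.4° Ω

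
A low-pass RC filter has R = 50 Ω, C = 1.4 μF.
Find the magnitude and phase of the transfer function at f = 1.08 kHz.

Step 1 — Angular frequency: ω = 2π·1080 = 6786 rad/s.
Step 2 — Transfer function: H(jω) = 1/(1 + jωRC).
Step 3 — Denominator: 1 + jωRC = 1 + j·6786·50·1.4e-06 = 1 + j0.475.
Step 4 — H = 0.8159 - j0.3876.
Step 5 — Magnitude: |H| = 0.9033 (-0.9 dB); phase: φ = -25.4°.

|H| = 0.9033 (-0.9 dB), φ = -25.4°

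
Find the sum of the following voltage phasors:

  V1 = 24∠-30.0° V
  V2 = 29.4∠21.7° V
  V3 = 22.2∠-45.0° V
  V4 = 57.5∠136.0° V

Step 1 — Convert each phasor to rectangular form:
  V1 = 24·(cos(-30.0°) + j·sin(-30.0°)) = 20.78 - j12 V
  V2 = 29.4·(cos(21.7°) + j·sin(21.7°)) = 27.32 + j10.87 V
  V3 = 22.2·(cos(-45.0°) + j·sin(-45.0°)) = 15.7 - j15.7 V
  V4 = 57.5·(cos(136.0°) + j·sin(136.0°)) = -41.36 + j39.94 V
Step 2 — Sum components: V_total = 22.44 + j23.12 V.
Step 3 — Convert to polar: |V_total| = 32.21 V, ∠V_total = 45.9°.

V_total = 32.21∠45.9° V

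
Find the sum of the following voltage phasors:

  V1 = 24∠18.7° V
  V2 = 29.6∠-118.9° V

Step 1 — Convert each phasor to rectangular form:
  V1 = 24·(cos(18.7°) + j·sin(18.7°)) = 22.73 + j7.695 V
  V2 = 29.6·(cos(-118.9°) + j·sin(-118.9°)) = -14.31 - j25.91 V
Step 2 — Sum components: V_total = 8.428 - j18.22 V.
Step 3 — Convert to polar: |V_total| = 20.07 V, ∠V_total = -65.2°.

V_total = 20.07∠-65.2° V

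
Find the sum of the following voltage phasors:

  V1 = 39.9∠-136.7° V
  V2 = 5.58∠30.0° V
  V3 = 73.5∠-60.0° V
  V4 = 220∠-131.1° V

Step 1 — Convert each phasor to rectangular form:
  V1 = 39.9·(cos(-136.7°) + j·sin(-136.7°)) = -29.04 - j27.36 V
  V2 = 5.58·(cos(30.0°) + j·sin(30.0°)) = 4.832 + j2.79 V
  V3 = 73.5·(cos(-60.0°) + j·sin(-60.0°)) = 36.75 - j63.65 V
  V4 = 220·(cos(-131.1°) + j·sin(-131.1°)) = -144.6 - j165.8 V
Step 2 — Sum components: V_total = -132.1 - j254 V.
Step 3 — Convert to polar: |V_total| = 286.3 V, ∠V_total = -117.5°.

V_total = 286.3∠-117.5° V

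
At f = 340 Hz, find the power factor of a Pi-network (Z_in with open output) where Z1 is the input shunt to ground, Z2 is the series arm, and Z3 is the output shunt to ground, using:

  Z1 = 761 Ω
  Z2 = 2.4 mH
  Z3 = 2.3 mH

Step 1 — Angular frequency: ω = 2π·f = 2π·340 = 2136 rad/s.
Step 2 — Component impedances:
  Z1: Z = R = 761 Ω
  Z2: Z = jωL = j·2136·0.0024 = 0 + j5.127 Ω
  Z3: Z = jωL = j·2136·0.0023 = 0 + j4.913 Ω
Step 3 — With open output, the series arm Z2 and the output shunt Z3 appear in series to ground: Z2 + Z3 = 0 + j10.04 Ω.
Step 4 — Parallel with input shunt Z1: Z_in = Z1 || (Z2 + Z3) = 0.1325 + j10.04 Ω = 10.04∠89.2° Ω.
Step 5 — Power factor: PF = cos(φ) = Re(Z)/|Z| = 0.13245/10.04 = 0.01319.
Step 6 — Type: Im(Z) = 10.04 ⇒ lagging (phase φ = 89.2°).

PF = 0.01319 (lagging, φ = 89.2°)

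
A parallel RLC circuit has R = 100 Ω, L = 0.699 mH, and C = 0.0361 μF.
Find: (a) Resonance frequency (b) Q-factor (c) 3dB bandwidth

Step 1 — Resonance: ω₀ = 1/√(LC) = 1/√(0.000699·3.61e-08) = 1.991e+05 rad/s.
Step 2 — f₀ = ω₀/(2π) = 3.168e+04 Hz.
Step 3 — Parallel Q: Q = R/(ω₀L) = 100/(1.991e+05·0.000699) = 0.7186.
Step 4 — Bandwidth: Δω = ω₀/Q = 2.77e+05 rad/s; BW = Δω/(2π) = 4.409e+04 Hz.

(a) f₀ = 3.168e+04 Hz  (b) Q = 0.7186  (c) BW = 4.409e+04 Hz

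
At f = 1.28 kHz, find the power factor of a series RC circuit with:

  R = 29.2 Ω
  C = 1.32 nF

Step 1 — Angular frequency: ω = 2π·f = 2π·1280 = 8042 rad/s.
Step 2 — Component impedances:
  R: Z = R = 29.2 Ω
  C: Z = 1/(jωC) = -j/(ω·C) = 0 - j9.42e+04 Ω
Step 3 — Series combination: Z_total = R + C = 29.2 - j9.42e+04 Ω = 9.42e+04∠-90.0° Ω.
Step 4 — Power factor: PF = cos(φ) = Re(Z)/|Z| = 29.2/9.42e+04 = 0.00031.
Step 5 — Type: Im(Z) = -9.42e+04 ⇒ leading (phase φ = -90.0°).

PF = 0.00031 (leading, φ = -90.0°)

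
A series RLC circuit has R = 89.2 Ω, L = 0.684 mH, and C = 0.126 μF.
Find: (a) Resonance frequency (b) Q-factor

Step 1 — Resonance condition Im(Z)=0 gives ω₀ = 1/√(LC).
Step 2 — ω₀ = 1/√(0.000684·1.26e-07) = 1.077e+05 rad/s.
Step 3 — f₀ = ω₀/(2π) = 1.714e+04 Hz.
Step 4 — Series Q: Q = ω₀L/R = 1.077e+05·0.000684/89.2 = 0.826.

(a) f₀ = 1.714e+04 Hz  (b) Q = 0.826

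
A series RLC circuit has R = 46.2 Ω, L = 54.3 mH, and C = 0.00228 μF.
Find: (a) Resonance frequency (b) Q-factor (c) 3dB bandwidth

Step 1 — Resonance condition Im(Z)=0 gives ω₀ = 1/√(LC).
Step 2 — ω₀ = 1/√(0.0543·2.28e-09) = 8.987e+04 rad/s.
Step 3 — f₀ = ω₀/(2π) = 1.43e+04 Hz.
Step 4 — Series Q: Q = ω₀L/R = 8.987e+04·0.0543/46.2 = 105.6.
Step 5 — 3dB bandwidth: Δω = ω₀/Q = 850.8 rad/s; BW = Δω/(2π) = 135.4 Hz.

(a) f₀ = 1.43e+04 Hz  (b) Q = 105.6  (c) BW = 135.4 Hz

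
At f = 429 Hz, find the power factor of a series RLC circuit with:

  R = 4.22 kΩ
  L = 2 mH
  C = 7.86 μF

Step 1 — Angular frequency: ω = 2π·f = 2π·429 = 2695 rad/s.
Step 2 — Component impedances:
  R: Z = R = 4220 Ω
  L: Z = jωL = j·2695·0.002 = 0 + j5.391 Ω
  C: Z = 1/(jωC) = -j/(ω·C) = 0 - j47.2 Ω
Step 3 — Series combination: Z_total = R + L + C = 4220 - j41.81 Ω = 4220∠-0.6° Ω.
Step 4 — Power factor: PF = cos(φ) = Re(Z)/|Z| = 4220/4220 = 1.
Step 5 — Type: Im(Z) = -41.81 ⇒ leading (phase φ = -0.6°).

PF = 1 (leading, φ = -0.6°)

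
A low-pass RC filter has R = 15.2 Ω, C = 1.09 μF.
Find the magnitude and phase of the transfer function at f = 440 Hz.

Step 1 — Angular frequency: ω = 2π·440 = 2765 rad/s.
Step 2 — Transfer function: H(jω) = 1/(1 + jωRC).
Step 3 — Denominator: 1 + jωRC = 1 + j·2765·15.2·1.09e-06 = 1 + j0.0458.
Step 4 — H = 0.9979 - j0.04571.
Step 5 — Magnitude: |H| = 0.999 (-0.0 dB); phase: φ = -2.6°.

|H| = 0.999 (-0.0 dB), φ = -2.6°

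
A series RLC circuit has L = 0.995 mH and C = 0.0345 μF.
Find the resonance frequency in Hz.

Step 1 — Resonance condition Im(Z)=0 gives ω₀ = 1/√(LC).
Step 2 — ω₀ = 1/√(0.000995·3.45e-08) = 1.707e+05 rad/s.
Step 3 — f₀ = ω₀/(2π) = 2.716e+04 Hz.

f₀ = 2.716e+04 Hz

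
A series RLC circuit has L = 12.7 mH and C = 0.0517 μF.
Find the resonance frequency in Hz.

Step 1 — Resonance condition Im(Z)=0 gives ω₀ = 1/√(LC).
Step 2 — ω₀ = 1/√(0.0127·5.17e-08) = 3.903e+04 rad/s.
Step 3 — f₀ = ω₀/(2π) = 6211 Hz.

f₀ = 6211 Hz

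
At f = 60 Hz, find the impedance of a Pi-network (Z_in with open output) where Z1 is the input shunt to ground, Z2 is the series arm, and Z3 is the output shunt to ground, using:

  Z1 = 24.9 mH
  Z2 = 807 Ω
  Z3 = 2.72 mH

Step 1 — Angular frequency: ω = 2π·f = 2π·60 = 377 rad/s.
Step 2 — Component impedances:
  Z1: Z = jωL = j·377·0.0249 = 0 + j9.387 Ω
  Z2: Z = R = 807 Ω
  Z3: Z = jωL = j·377·0.00272 = 0 + j1.025 Ω
Step 3 — With open output, the series arm Z2 and the output shunt Z3 appear in series to ground: Z2 + Z3 = 807 + j1.025 Ω.
Step 4 — Parallel with input shunt Z1: Z_in = Z1 || (Z2 + Z3) = 0.1092 + j9.386 Ω = 9.386∠89.3° Ω.

Z = 0.1092 + j9.386 Ω = 9.386∠89.3° Ω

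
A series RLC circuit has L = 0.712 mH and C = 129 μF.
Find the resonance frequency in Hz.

Step 1 — Resonance condition Im(Z)=0 gives ω₀ = 1/√(LC).
Step 2 — ω₀ = 1/√(0.000712·0.000129) = 3300 rad/s.
Step 3 — f₀ = ω₀/(2π) = 525.2 Hz.

f₀ = 525.2 Hz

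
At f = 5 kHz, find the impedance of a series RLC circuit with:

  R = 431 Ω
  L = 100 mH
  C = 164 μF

Step 1 — Angular frequency: ω = 2π·f = 2π·5000 = 3.142e+04 rad/s.
Step 2 — Component impedances:
  R: Z = R = 431 Ω
  L: Z = jωL = j·3.142e+04·0.1 = 0 + j3142 Ω
  C: Z = 1/(jωC) = -j/(ω·C) = 0 - j0.1941 Ω
Step 3 — Series combination: Z_total = R + L + C = 431 + j3141 Ω = 3171∠82.2° Ω.

Z = 431 + j3141 Ω = 3171∠82.2° Ω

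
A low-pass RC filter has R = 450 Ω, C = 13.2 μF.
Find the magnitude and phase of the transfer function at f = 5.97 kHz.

Step 1 — Angular frequency: ω = 2π·5970 = 3.751e+04 rad/s.
Step 2 — Transfer function: H(jω) = 1/(1 + jωRC).
Step 3 — Denominator: 1 + jωRC = 1 + j·3.751e+04·450·1.32e-05 = 1 + j222.8.
Step 4 — H = 2.014e-05 - j0.004488.
Step 5 — Magnitude: |H| = 0.004488 (-47.0 dB); phase: φ = -89.7°.

|H| = 0.004488 (-47.0 dB), φ = -89.7°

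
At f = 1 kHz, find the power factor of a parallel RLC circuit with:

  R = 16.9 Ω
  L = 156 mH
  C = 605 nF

Step 1 — Angular frequency: ω = 2π·f = 2π·1000 = 6283 rad/s.
Step 2 — Component impedances:
  R: Z = R = 16.9 Ω
  L: Z = jωL = j·6283·0.156 = 0 + j980.2 Ω
  C: Z = 1/(jωC) = -j/(ω·C) = 0 - j263.1 Ω
Step 3 — Parallel combination: 1/Z_total = 1/R + 1/L + 1/C; Z_total = 16.86 - j0.7926 Ω = 16.88∠-2.7° Ω.
Step 4 — Power factor: PF = cos(φ) = Re(Z)/|Z| = 16.863/16.881 = 0.9989.
Step 5 — Type: Im(Z) = -0.7926 ⇒ leading (phase φ = -2.7°).

PF = 0.9989 (leading, φ = -2.7°)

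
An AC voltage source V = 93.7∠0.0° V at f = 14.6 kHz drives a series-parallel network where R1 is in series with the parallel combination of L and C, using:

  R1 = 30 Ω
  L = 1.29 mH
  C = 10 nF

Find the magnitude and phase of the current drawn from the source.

Step 1 — Angular frequency: ω = 2π·f = 2π·1.46e+04 = 9.173e+04 rad/s.
Step 2 — Component impedances:
  R1: Z = R = 30 Ω
  L: Z = jωL = j·9.173e+04·0.00129 = 0 + j118.3 Ω
  C: Z = 1/(jωC) = -j/(ω·C) = 0 - j1090 Ω
Step 3 — Parallel branch: L || C = 1/(1/L + 1/C) = 0 + j132.7 Ω.
Step 4 — Series with R1: Z_total = R1 + (L || C) = 30 + j132.7 Ω = 136.1∠77.3° Ω.
Step 5 — Source phasor: V = 93.7∠0.0° V = 93.7 V.
Step 6 — Ohm's law: I = V / Z_total = (93.7) / (30 + j132.7) = 0.1518 - j0.6716 A.
Step 7 — Convert to polar: |I| = 0.6885 A, ∠I = -77.3°.

I = 0.6885∠-77.3° A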